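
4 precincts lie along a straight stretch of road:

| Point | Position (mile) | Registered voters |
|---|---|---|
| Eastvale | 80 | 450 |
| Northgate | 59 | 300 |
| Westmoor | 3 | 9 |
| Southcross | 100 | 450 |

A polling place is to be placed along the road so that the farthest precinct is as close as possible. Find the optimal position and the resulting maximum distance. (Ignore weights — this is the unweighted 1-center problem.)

location 51.5, max distance 48.5

The 1-center on a line is the midpoint of the two extreme points: leftmost at 3, rightmost at 100.
Optimal location = (3 + 100)/2 = 51.5; maximum distance = (100 − 3)/2 = 48.5.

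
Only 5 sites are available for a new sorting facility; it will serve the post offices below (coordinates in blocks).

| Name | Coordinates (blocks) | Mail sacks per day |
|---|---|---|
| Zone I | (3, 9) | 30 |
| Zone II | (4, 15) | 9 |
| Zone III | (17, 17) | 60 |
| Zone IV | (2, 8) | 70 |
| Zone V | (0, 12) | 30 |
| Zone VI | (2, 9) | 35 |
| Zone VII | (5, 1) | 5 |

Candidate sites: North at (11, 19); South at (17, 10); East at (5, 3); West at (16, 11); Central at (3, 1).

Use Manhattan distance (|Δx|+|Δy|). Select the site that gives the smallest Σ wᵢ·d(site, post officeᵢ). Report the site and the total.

East, total 3222 blocks

Total weighted distance at each candidate:
  North (11, 19): total = 3844
  South (17, 10): total = 3457
  East (5, 3): total = 3222
  West (16, 11): total = 3379
  Central (3, 1): total = 3480
Minimum is at East with total 3222 blocks.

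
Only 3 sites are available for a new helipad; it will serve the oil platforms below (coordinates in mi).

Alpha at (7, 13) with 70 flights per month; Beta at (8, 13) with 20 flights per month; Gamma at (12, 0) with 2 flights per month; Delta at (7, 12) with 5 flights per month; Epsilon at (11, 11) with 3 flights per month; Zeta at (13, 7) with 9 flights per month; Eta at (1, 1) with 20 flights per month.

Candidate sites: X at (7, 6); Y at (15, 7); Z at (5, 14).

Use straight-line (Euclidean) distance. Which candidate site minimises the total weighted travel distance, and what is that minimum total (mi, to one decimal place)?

Total weighted distance at each candidate:
  X (7, 6): total = 907.2
  Y (15, 7): total = 1286.4
  Z (5, 14): total = 653.0
Minimum is at Z with total 653.0 mi.

Z, total 653.0 mi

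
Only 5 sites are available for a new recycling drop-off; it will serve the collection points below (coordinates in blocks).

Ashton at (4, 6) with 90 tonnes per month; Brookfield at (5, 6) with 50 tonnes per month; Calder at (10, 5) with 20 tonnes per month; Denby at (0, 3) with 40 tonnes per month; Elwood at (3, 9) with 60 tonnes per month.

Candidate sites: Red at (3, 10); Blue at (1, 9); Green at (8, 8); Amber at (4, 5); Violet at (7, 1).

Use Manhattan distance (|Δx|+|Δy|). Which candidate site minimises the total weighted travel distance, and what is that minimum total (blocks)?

Total weighted distance at each candidate:
  Red (3, 10): total = 1450
  Blue (1, 9): total = 1550
  Green (8, 8): total = 1770
  Amber (4, 5): total = 850
  Violet (7, 1): total = 2290
Minimum is at Amber with total 850 blocks.

Amber, total 850 blocks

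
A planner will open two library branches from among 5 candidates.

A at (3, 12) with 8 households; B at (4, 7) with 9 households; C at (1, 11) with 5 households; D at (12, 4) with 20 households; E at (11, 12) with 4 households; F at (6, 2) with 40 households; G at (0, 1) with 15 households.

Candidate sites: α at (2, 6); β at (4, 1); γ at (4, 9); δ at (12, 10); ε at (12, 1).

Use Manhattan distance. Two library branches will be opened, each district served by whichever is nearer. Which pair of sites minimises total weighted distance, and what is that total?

{β, ε}, total 503

Evaluate every pair (each demand assigned to the nearer of the two):
  {β, ε}: total = 503
  {β, δ}: total = 514
  {β, γ}: total = 515
  {α, β}: total = 573
  {α, ε}: total = 606
  {γ, ε}: total = 635
  {α, δ}: total = 670
  {γ, δ}: total = 747
  {δ, ε}: total = 779
  {α, γ}: total = 780
Best pair: {β, ε} with total 503.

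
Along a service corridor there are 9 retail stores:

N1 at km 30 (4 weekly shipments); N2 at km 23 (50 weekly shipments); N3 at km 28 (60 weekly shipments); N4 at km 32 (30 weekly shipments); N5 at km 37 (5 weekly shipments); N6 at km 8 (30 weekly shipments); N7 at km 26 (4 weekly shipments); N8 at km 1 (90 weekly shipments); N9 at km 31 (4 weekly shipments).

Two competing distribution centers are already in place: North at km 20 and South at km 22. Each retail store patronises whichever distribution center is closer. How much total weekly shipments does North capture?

120

The indifferent point is the midpoint (20+22)/2 = 21; retail stores left of it (closer to North at 20) go to North, those right go to South.
  N8 at 1 (w=90) → North
  N6 at 8 (w=30) → North
  N2 at 23 (w=50) → South
  N7 at 26 (w=4) → South
  N3 at 28 (w=60) → South
  N1 at 30 (w=4) → South
  N9 at 31 (w=4) → South
  N4 at 32 (w=30) → South
  N5 at 37 (w=5) → South
North captures 120; South captures 157.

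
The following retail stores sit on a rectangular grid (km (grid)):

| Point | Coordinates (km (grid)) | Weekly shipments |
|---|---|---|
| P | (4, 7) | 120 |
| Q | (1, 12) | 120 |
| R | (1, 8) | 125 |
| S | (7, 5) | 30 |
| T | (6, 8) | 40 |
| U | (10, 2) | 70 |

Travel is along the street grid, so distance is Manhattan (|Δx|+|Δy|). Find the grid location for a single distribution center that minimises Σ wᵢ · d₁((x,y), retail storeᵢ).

Manhattan distance separates: Σwᵢ(|x−xᵢ|+|y−yᵢ|) = Σwᵢ|x−xᵢ| + Σwᵢ|y−yᵢ|, so x and y are optimised independently as 1-D weighted medians.
Total weight W = 505; half = 252.5.
x-coordinate, sorted with cumulative weight:
  x=1 (Q, w=120) cum 120
  x=1 (R, w=125) cum 245
  x=4 (P, w=120) cum 365  ← median
  x=6 (T, w=40) cum 405
  x=7 (S, w=30) cum 435
  x=10 (U, w=70) cum 505
⇒ x* = 4
y-coordinate, sorted with cumulative weight:
  y=2 (U, w=70) cum 70
  y=5 (S, w=30) cum 100
  y=7 (P, w=120) cum 220
  y=8 (R, w=125) cum 345  ← median
  y=8 (T, w=40) cum 385
  y=12 (Q, w=120) cum 505
⇒ y* = 8

(4, 8)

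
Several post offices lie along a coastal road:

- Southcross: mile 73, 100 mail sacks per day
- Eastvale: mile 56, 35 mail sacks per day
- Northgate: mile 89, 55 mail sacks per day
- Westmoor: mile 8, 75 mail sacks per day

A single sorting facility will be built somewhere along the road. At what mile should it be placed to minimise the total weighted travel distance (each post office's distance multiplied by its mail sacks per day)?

For a sum of weighted absolute distances on a line, the optimum is the weighted median (not the mean). Total weight W = 265; half-weight = 132.5.
Sort by position and accumulate weight:
  mile 8 (Westmoor, w=75) → cum 75
  mile 56 (Eastvale, w=35) → cum 110
  mile 73 (Southcross, w=100) → cum 210  ≥ 132.5 → median here
  mile 89 (Northgate, w=55) → cum 265
Optimal location: mile 73.

x = 73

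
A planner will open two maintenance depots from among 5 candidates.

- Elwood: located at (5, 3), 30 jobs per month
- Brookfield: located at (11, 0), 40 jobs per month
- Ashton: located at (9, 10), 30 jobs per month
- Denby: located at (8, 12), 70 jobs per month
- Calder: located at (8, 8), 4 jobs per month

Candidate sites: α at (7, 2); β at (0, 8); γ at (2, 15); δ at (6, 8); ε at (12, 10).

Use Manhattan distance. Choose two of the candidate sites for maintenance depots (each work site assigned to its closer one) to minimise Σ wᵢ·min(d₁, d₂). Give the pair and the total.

Evaluate every pair (each demand assigned to the nearer of the two):
  {α, ε}: total = 864
  {α, δ}: total = 908
  {δ, ε}: total = 1138
  {β, ε}: total = 1274
  {β, δ}: total = 1278
  {γ, δ}: total = 1278
  {α, γ}: total = 1288
  {γ, ε}: total = 1394
  {α, β}: total = 1428
  {β, γ}: total = 2052
Best pair: {α, ε} with total 864.

{α, ε}, total 864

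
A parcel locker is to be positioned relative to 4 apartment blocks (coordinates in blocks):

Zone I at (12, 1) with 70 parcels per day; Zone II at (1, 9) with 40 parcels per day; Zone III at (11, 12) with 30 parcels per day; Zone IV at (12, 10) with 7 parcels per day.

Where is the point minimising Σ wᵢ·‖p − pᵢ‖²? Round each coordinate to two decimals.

(8.80, 5.85)

The minimiser of Σwᵢ‖p−pᵢ‖² is the weighted centroid p* = (Σwᵢpᵢ)/(Σwᵢ).
Σwᵢ = 147.
Σwᵢxᵢ = 70·12 + 40·1 + 30·11 + 7·12 = 1294.
Σwᵢyᵢ = 70·1 + 40·9 + 30·12 + 7·10 = 860.
x* = 1294/147 = 8.80, y* = 860/147 = 5.85.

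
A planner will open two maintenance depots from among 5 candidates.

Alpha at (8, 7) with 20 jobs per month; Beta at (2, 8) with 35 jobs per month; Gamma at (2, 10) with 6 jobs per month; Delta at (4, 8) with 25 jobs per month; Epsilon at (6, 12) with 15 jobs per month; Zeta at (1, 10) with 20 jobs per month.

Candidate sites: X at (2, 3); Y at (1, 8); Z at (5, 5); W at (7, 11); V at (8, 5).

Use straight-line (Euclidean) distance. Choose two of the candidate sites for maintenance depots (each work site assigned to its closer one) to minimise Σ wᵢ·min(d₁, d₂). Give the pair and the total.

Evaluate every pair (each demand assigned to the nearer of the two):
  {Y, W}: total = 267.1
  {Y, V}: total = 299.5
  {Y, Z}: total = 331.6
  {X, Y}: total = 400.9
  {Z, W}: total = 473.1
  {W, V}: total = 523.6
  {Z, V}: total = 536.7
  {X, W}: total = 537.0
  {X, Z}: total = 568.8
  {X, V}: total = 632.6
Best pair: {Y, W} with total 267.1.

{Y, W}, total 267.1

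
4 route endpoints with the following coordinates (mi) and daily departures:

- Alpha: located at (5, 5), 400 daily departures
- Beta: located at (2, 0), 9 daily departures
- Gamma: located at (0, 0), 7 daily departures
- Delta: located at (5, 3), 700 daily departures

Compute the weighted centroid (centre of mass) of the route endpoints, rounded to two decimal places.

The minimiser of Σwᵢ‖p−pᵢ‖² is the weighted centroid p* = (Σwᵢpᵢ)/(Σwᵢ).
Σwᵢ = 1116.
Σwᵢxᵢ = 400·5 + 9·2 + 7·0 + 700·5 = 5518.
Σwᵢyᵢ = 400·5 + 9·0 + 7·0 + 700·3 = 4100.
x* = 5518/1116 = 4.94, y* = 4100/1116 = 3.67.

(4.94, 3.67)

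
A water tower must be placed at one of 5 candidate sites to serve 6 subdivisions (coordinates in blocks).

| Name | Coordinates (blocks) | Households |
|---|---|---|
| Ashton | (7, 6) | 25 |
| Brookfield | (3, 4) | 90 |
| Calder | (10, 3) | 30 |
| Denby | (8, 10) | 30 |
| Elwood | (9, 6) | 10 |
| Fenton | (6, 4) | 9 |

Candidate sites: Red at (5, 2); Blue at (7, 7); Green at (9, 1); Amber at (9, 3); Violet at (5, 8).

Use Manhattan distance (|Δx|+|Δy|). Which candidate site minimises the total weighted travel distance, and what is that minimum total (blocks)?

Total weighted distance at each candidate:
  Red (5, 2): total = 1127
  Blue (7, 7): total = 1051
  Green (9, 1): total = 1479
  Amber (9, 3): total = 1091
  Violet (5, 8): total = 1195
Minimum is at Blue with total 1051 blocks.

Blue, total 1051 blocks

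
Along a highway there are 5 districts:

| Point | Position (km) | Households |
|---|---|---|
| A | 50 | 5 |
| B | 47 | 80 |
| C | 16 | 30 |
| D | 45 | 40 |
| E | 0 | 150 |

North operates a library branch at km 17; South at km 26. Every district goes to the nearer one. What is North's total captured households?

The indifferent point is the midpoint (17+26)/2 = 21.5; districts left of it (closer to North at 17) go to North, those right go to South.
  E at 0 (w=150) → North
  C at 16 (w=30) → North
  D at 45 (w=40) → South
  B at 47 (w=80) → South
  A at 50 (w=5) → South
North captures 180; South captures 125.

180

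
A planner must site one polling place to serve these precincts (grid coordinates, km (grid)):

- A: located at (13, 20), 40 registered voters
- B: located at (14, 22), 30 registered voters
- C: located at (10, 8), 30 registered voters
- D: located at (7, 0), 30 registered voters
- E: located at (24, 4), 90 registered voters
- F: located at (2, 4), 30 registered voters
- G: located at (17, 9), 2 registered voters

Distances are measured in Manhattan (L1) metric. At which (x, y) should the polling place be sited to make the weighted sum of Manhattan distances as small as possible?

(13, 4)

Manhattan distance separates: Σwᵢ(|x−xᵢ|+|y−yᵢ|) = Σwᵢ|x−xᵢ| + Σwᵢ|y−yᵢ|, so x and y are optimised independently as 1-D weighted medians.
Total weight W = 252; half = 126.
x-coordinate, sorted with cumulative weight:
  x=2 (F, w=30) cum 30
  x=7 (D, w=30) cum 60
  x=10 (C, w=30) cum 90
  x=13 (A, w=40) cum 130  ← median
  x=14 (B, w=30) cum 160
  x=17 (G, w=2) cum 162
  x=24 (E, w=90) cum 252
⇒ x* = 13
y-coordinate, sorted with cumulative weight:
  y=0 (D, w=30) cum 30
  y=4 (E, w=90) cum 120
  y=4 (F, w=30) cum 150  ← median
  y=8 (C, w=30) cum 180
  y=9 (G, w=2) cum 182
  y=20 (A, w=40) cum 222
  y=22 (B, w=30) cum 252
⇒ y* = 4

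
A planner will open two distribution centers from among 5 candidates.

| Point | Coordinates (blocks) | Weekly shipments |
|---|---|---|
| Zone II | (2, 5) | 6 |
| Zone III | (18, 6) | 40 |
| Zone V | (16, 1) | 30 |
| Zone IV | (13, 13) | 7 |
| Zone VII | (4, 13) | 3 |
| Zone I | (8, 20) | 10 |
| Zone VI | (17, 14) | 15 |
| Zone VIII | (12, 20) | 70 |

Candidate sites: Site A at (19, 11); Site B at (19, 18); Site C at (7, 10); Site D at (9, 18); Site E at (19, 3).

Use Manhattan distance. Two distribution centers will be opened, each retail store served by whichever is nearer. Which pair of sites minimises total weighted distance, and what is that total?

{Site D, Site E}, total 1077

Evaluate every pair (each demand assigned to the nearer of the two):
  {Site D, Site E}: total = 1077
  {Site A, Site D}: total = 1291
  {Site B, Site E}: total = 1411
  {Site A, Site B}: total = 1710
  {Site B, Site D}: total = 1803
  {Site C, Site E}: total = 1806
  {Site C, Site D}: total = 1841
  {Site A, Site E}: total = 1926
  {Site A, Site C}: total = 1999
  {Site B, Site C}: total = 2031
Best pair: {Site D, Site E} with total 1077.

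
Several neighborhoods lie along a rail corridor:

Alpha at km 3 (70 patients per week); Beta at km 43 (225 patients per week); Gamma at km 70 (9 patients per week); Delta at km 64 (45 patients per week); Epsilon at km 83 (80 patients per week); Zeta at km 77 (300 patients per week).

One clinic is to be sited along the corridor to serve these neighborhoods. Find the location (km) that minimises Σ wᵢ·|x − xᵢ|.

x = 77

For a sum of weighted absolute distances on a line, the optimum is the weighted median (not the mean). Total weight W = 729; half-weight = 364.5.
Sort by position and accumulate weight:
  km 3 (Alpha, w=70) → cum 70
  km 43 (Beta, w=225) → cum 295
  km 64 (Delta, w=45) → cum 340
  km 70 (Gamma, w=9) → cum 349
  km 77 (Zeta, w=300) → cum 649  ≥ 364.5 → median here
  km 83 (Epsilon, w=80) → cum 729
Optimal location: km 77.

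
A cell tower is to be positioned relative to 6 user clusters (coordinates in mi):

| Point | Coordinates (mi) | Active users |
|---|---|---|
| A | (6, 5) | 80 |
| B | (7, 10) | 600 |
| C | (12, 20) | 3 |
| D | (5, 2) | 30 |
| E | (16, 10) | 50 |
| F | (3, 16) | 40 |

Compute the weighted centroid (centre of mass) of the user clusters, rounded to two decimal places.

(7.21, 9.54)

The minimiser of Σwᵢ‖p−pᵢ‖² is the weighted centroid p* = (Σwᵢpᵢ)/(Σwᵢ).
Σwᵢ = 803.
Σwᵢxᵢ = 80·6 + 600·7 + 3·12 + 30·5 + 50·16 + 40·3 = 5786.
Σwᵢyᵢ = 80·5 + 600·10 + 3·20 + 30·2 + 50·10 + 40·16 = 7660.
x* = 5786/803 = 7.21, y* = 7660/803 = 9.54.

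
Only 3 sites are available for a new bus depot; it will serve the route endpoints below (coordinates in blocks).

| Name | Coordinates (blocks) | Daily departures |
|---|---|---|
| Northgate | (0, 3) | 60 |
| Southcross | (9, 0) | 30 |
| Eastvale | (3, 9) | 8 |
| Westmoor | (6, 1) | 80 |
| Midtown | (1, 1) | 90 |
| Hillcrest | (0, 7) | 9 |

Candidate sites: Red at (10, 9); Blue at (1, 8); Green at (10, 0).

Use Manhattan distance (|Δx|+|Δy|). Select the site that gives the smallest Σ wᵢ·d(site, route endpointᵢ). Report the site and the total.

Green, total 2391 blocks

Total weighted distance at each candidate:
  Red (10, 9): total = 3914
  Blue (1, 8): total = 2472
  Green (10, 0): total = 2391
Minimum is at Green with total 2391 blocks.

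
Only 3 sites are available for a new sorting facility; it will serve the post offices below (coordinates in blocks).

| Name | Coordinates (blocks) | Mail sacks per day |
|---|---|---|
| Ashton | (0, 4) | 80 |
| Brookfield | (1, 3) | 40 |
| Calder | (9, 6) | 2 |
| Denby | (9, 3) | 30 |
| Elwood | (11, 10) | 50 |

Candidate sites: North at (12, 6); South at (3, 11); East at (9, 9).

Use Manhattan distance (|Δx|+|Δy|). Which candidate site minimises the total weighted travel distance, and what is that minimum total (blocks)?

Total weighted distance at each candidate:
  North (12, 6): total = 2116
  South (3, 11): total = 2092
  East (9, 9): total = 2016
Minimum is at East with total 2016 blocks.

East, total 2016 blocks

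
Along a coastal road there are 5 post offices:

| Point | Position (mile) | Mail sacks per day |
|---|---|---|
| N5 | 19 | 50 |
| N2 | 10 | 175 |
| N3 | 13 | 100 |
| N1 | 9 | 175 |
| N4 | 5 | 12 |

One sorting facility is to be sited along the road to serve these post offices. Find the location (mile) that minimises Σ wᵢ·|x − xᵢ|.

For a sum of weighted absolute distances on a line, the optimum is the weighted median (not the mean). Total weight W = 512; half-weight = 256.
Sort by position and accumulate weight:
  mile 5 (N4, w=12) → cum 12
  mile 9 (N1, w=175) → cum 187
  mile 10 (N2, w=175) → cum 362  ≥ 256 → median here
  mile 13 (N3, w=100) → cum 462
  mile 19 (N5, w=50) → cum 512
Optimal location: mile 10.

x = 10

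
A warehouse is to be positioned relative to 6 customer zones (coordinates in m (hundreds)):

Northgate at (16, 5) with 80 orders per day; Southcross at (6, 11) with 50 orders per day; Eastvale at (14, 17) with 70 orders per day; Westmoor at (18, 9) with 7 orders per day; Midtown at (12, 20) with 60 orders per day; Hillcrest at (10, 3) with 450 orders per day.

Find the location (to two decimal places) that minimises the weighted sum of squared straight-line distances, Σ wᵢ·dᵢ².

The minimiser of Σwᵢ‖p−pᵢ‖² is the weighted centroid p* = (Σwᵢpᵢ)/(Σwᵢ).
Σwᵢ = 717.
Σwᵢxᵢ = 80·16 + 50·6 + 70·14 + 7·18 + 60·12 + 450·10 = 7906.
Σwᵢyᵢ = 80·5 + 50·11 + 70·17 + 7·9 + 60·20 + 450·3 = 4753.
x* = 7906/717 = 11.03, y* = 4753/717 = 6.63.

(11.03, 6.63)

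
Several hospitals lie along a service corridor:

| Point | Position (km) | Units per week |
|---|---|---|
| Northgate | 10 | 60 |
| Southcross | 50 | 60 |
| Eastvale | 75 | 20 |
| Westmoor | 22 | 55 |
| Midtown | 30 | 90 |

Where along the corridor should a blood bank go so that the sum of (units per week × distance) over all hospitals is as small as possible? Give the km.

For a sum of weighted absolute distances on a line, the optimum is the weighted median (not the mean). Total weight W = 285; half-weight = 142.5.
Sort by position and accumulate weight:
  km 10 (Northgate, w=60) → cum 60
  km 22 (Westmoor, w=55) → cum 115
  km 30 (Midtown, w=90) → cum 205  ≥ 142.5 → median here
  km 50 (Southcross, w=60) → cum 265
  km 75 (Eastvale, w=20) → cum 285
Optimal location: km 30.

x = 30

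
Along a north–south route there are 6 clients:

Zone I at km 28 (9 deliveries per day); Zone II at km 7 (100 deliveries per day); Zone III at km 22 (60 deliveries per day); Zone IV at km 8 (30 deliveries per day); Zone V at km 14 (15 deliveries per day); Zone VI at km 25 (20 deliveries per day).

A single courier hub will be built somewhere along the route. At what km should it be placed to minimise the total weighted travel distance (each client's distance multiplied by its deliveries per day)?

For a sum of weighted absolute distances on a line, the optimum is the weighted median (not the mean). Total weight W = 234; half-weight = 117.
Sort by position and accumulate weight:
  km 7 (Zone II, w=100) → cum 100
  km 8 (Zone IV, w=30) → cum 130  ≥ 117 → median here
  km 14 (Zone V, w=15) → cum 145
  km 22 (Zone III, w=60) → cum 205
  km 25 (Zone VI, w=20) → cum 225
  km 28 (Zone I, w=9) → cum 234
Optimal location: km 8.

x = 8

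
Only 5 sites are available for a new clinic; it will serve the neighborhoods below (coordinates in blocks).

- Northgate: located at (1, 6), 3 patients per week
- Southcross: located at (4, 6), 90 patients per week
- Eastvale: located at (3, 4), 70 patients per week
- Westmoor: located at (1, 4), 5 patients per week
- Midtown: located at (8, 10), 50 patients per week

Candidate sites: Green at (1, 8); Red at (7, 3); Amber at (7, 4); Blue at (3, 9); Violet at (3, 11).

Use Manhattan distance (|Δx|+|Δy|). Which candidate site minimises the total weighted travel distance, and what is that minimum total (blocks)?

Total weighted distance at each candidate:
  Green (1, 8): total = 1346
  Red (7, 3): total = 1352
  Amber (7, 4): total = 1134
  Blue (3, 9): total = 1060
  Violet (3, 11): total = 1396
Minimum is at Blue with total 1060 blocks.

Blue, total 1060 blocks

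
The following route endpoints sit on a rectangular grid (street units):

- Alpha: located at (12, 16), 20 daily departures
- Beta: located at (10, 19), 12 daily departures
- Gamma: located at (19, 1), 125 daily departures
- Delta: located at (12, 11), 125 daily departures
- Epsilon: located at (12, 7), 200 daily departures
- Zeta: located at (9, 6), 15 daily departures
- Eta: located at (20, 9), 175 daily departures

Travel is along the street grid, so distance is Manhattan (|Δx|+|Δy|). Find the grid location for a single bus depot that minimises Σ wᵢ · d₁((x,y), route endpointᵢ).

(12, 7)

Manhattan distance separates: Σwᵢ(|x−xᵢ|+|y−yᵢ|) = Σwᵢ|x−xᵢ| + Σwᵢ|y−yᵢ|, so x and y are optimised independently as 1-D weighted medians.
Total weight W = 672; half = 336.
x-coordinate, sorted with cumulative weight:
  x=9 (Zeta, w=15) cum 15
  x=10 (Beta, w=12) cum 27
  x=12 (Alpha, w=20) cum 47
  x=12 (Delta, w=125) cum 172
  x=12 (Epsilon, w=200) cum 372  ← median
  x=19 (Gamma, w=125) cum 497
  x=20 (Eta, w=175) cum 672
⇒ x* = 12
y-coordinate, sorted with cumulative weight:
  y=1 (Gamma, w=125) cum 125
  y=6 (Zeta, w=15) cum 140
  y=7 (Epsilon, w=200) cum 340  ← median
  y=9 (Eta, w=175) cum 515
  y=11 (Delta, w=125) cum 640
  y=16 (Alpha, w=20) cum 660
  y=19 (Beta, w=12) cum 672
⇒ y* = 7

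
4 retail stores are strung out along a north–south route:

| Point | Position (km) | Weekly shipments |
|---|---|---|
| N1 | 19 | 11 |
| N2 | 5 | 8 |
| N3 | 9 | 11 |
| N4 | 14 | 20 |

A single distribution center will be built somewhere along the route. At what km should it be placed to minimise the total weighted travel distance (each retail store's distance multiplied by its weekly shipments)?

x = 14

For a sum of weighted absolute distances on a line, the optimum is the weighted median (not the mean). Total weight W = 50; half-weight = 25.
Sort by position and accumulate weight:
  km 5 (N2, w=8) → cum 8
  km 9 (N3, w=11) → cum 19
  km 14 (N4, w=20) → cum 39  ≥ 25 → median here
  km 19 (N1, w=11) → cum 50
Optimal location: km 14.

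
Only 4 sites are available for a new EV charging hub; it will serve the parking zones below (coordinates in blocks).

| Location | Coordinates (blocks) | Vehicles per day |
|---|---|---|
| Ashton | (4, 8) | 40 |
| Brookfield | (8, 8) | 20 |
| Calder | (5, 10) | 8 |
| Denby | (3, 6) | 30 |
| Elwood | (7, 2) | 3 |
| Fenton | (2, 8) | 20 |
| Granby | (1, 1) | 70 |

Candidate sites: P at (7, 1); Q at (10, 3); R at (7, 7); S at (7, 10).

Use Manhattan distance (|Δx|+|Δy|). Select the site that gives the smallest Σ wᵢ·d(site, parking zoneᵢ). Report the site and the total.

R, total 1365 blocks

Total weighted distance at each candidate:
  P (7, 1): total = 1581
  Q (10, 3): total = 2018
  R (7, 7): total = 1365
  S (7, 10): total = 1730
Minimum is at R with total 1365 blocks.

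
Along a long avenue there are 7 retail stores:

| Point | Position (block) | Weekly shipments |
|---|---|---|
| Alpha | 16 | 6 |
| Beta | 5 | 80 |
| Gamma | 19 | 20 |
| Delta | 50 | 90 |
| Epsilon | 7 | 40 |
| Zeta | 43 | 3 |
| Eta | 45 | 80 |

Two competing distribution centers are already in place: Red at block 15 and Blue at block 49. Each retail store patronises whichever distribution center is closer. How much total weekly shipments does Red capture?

The indifferent point is the midpoint (15+49)/2 = 32; retail stores left of it (closer to Red at 15) go to Red, those right go to Blue.
  Beta at 5 (w=80) → Red
  Epsilon at 7 (w=40) → Red
  Alpha at 16 (w=6) → Red
  Gamma at 19 (w=20) → Red
  Zeta at 43 (w=3) → Blue
  Eta at 45 (w=80) → Blue
  Delta at 50 (w=90) → Blue
Red captures 146; Blue captures 173.

146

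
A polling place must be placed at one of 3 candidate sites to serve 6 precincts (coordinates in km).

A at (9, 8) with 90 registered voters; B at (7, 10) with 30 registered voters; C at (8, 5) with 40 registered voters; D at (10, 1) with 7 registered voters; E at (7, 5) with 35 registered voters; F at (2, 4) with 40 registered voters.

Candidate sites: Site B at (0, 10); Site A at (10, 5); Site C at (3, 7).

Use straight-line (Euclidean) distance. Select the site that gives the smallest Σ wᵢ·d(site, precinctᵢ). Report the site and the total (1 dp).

Total weighted distance at each candidate:
  Site B (0, 10): total = 2065.4
  Site A (10, 5): total = 995.0
  Site C (3, 7): total = 1260.4
Minimum is at Site A with total 995.0 km.

Site A, total 995.0 km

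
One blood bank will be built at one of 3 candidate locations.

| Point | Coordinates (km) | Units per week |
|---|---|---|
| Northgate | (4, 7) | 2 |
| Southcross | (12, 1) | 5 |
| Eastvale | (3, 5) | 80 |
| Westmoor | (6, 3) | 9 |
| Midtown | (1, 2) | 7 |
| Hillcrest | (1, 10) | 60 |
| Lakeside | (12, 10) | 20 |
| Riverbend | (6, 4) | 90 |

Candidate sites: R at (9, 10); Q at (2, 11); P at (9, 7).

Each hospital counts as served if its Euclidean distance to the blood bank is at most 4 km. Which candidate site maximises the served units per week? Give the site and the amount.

Q, covering 60

Coverage radius r = 4 km; a point is covered iff (Δx)²+(Δy)² ≤ 4² = 16.
  R (9, 10): covers {Lakeside} → 20
  Q (2, 11): covers {Hillcrest} → 60
  P (9, 7): covers {none} → 0
Maximum coverage at Q: 60 units per week.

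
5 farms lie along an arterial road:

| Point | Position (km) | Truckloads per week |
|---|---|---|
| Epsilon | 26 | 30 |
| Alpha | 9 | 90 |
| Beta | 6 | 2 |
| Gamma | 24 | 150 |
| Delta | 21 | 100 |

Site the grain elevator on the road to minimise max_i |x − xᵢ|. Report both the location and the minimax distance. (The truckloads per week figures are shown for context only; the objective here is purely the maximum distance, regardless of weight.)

The 1-center on a line is the midpoint of the two extreme points: leftmost at 6, rightmost at 26.
Optimal location = (6 + 26)/2 = 16; maximum distance = (26 − 6)/2 = 10.

location 16, max distance 10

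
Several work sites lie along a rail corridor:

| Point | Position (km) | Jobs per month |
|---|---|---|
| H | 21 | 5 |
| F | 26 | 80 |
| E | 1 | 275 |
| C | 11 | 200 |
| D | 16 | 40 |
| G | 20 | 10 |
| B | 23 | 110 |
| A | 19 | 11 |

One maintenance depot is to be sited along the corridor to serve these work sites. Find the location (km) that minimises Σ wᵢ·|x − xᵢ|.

For a sum of weighted absolute distances on a line, the optimum is the weighted median (not the mean). Total weight W = 731; half-weight = 365.5.
Sort by position and accumulate weight:
  km 1 (E, w=275) → cum 275
  km 11 (C, w=200) → cum 475  ≥ 365.5 → median here
  km 16 (D, w=40) → cum 515
  km 19 (A, w=11) → cum 526
  km 20 (G, w=10) → cum 536
  km 21 (H, w=5) → cum 541
  km 23 (B, w=110) → cum 651
  km 26 (F, w=80) → cum 731
Optimal location: km 11.

x = 11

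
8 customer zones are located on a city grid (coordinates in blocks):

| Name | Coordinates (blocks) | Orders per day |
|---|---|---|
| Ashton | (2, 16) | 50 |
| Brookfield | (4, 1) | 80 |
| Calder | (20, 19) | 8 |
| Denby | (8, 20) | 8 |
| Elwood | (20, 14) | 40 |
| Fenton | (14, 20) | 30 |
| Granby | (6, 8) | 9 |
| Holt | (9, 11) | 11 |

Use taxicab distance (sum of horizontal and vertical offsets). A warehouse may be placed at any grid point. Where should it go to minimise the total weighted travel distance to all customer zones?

(4, 14)

Manhattan distance separates: Σwᵢ(|x−xᵢ|+|y−yᵢ|) = Σwᵢ|x−xᵢ| + Σwᵢ|y−yᵢ|, so x and y are optimised independently as 1-D weighted medians.
Total weight W = 236; half = 118.
x-coordinate, sorted with cumulative weight:
  x=2 (Ashton, w=50) cum 50
  x=4 (Brookfield, w=80) cum 130  ← median
  x=6 (Granby, w=9) cum 139
  x=8 (Denby, w=8) cum 147
  x=9 (Holt, w=11) cum 158
  x=14 (Fenton, w=30) cum 188
  x=20 (Calder, w=8) cum 196
  x=20 (Elwood, w=40) cum 236
⇒ x* = 4
y-coordinate, sorted with cumulative weight:
  y=1 (Brookfield, w=80) cum 80
  y=8 (Granby, w=9) cum 89
  y=11 (Holt, w=11) cum 100
  y=14 (Elwood, w=40) cum 140  ← median
  y=16 (Ashton, w=50) cum 190
  y=19 (Calder, w=8) cum 198
  y=20 (Denby, w=8) cum 206
  y=20 (Fenton, w=30) cum 236
⇒ y* = 14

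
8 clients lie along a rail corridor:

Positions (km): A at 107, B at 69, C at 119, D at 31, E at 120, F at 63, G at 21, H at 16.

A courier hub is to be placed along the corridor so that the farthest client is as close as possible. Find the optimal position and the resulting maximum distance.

The 1-center on a line is the midpoint of the two extreme points: leftmost at 16, rightmost at 120.
Optimal location = (16 + 120)/2 = 68; maximum distance = (120 − 16)/2 = 52.

location 68, max distance 52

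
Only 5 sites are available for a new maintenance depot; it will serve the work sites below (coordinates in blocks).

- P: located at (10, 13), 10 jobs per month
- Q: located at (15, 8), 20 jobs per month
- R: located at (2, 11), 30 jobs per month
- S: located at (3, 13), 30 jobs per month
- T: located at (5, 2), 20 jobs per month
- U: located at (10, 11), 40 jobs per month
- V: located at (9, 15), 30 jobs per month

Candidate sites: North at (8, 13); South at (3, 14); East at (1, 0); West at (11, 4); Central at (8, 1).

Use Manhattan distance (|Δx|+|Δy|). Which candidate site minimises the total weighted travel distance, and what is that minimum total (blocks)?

North, total 1180 blocks

Total weighted distance at each candidate:
  North (8, 13): total = 1180
  South (3, 14): total = 1480
  East (1, 0): total = 3080
  West (11, 4): total = 2120
  Central (8, 1): total = 2420
Minimum is at North with total 1180 blocks.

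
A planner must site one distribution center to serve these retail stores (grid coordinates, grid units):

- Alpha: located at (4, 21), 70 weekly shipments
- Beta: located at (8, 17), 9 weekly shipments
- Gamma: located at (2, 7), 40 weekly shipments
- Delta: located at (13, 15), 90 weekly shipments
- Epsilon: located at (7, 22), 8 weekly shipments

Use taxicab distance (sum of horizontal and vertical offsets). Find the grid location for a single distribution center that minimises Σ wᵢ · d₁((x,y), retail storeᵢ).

Manhattan distance separates: Σwᵢ(|x−xᵢ|+|y−yᵢ|) = Σwᵢ|x−xᵢ| + Σwᵢ|y−yᵢ|, so x and y are optimised independently as 1-D weighted medians.
Total weight W = 217; half = 108.5.
x-coordinate, sorted with cumulative weight:
  x=2 (Gamma, w=40) cum 40
  x=4 (Alpha, w=70) cum 110  ← median
  x=7 (Epsilon, w=8) cum 118
  x=8 (Beta, w=9) cum 127
  x=13 (Delta, w=90) cum 217
⇒ x* = 4
y-coordinate, sorted with cumulative weight:
  y=7 (Gamma, w=40) cum 40
  y=15 (Delta, w=90) cum 130  ← median
  y=17 (Beta, w=9) cum 139
  y=21 (Alpha, w=70) cum 209
  y=22 (Epsilon, w=8) cum 217
⇒ y* = 15

(4, 15)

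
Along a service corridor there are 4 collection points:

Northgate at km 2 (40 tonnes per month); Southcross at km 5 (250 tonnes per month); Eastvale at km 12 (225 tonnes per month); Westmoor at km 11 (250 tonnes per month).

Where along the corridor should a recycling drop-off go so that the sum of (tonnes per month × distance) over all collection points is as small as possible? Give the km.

For a sum of weighted absolute distances on a line, the optimum is the weighted median (not the mean). Total weight W = 765; half-weight = 382.5.
Sort by position and accumulate weight:
  km 2 (Northgate, w=40) → cum 40
  km 5 (Southcross, w=250) → cum 290
  km 11 (Westmoor, w=250) → cum 540  ≥ 382.5 → median here
  km 12 (Eastvale, w=225) → cum 765
Optimal location: km 11.

x = 11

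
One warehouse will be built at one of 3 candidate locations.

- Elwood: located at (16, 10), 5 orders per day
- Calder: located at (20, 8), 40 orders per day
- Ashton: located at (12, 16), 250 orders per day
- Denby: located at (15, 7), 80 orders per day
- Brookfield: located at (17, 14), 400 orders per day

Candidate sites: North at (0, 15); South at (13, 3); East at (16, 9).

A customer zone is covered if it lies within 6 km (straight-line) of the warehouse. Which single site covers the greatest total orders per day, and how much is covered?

East, covering 525

Coverage radius r = 6 km; a point is covered iff (Δx)²+(Δy)² ≤ 6² = 36.
  North (0, 15): covers {none} → 0
  South (13, 3): covers {Denby} → 80
  East (16, 9): covers {Elwood, Calder, Denby, Brookfield} → 525
Maximum coverage at East: 525 orders per day.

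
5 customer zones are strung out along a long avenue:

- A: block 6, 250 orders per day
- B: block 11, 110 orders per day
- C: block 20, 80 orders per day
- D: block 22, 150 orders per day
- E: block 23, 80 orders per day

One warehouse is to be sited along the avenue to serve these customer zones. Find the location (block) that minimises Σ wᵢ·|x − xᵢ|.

x = 11

For a sum of weighted absolute distances on a line, the optimum is the weighted median (not the mean). Total weight W = 670; half-weight = 335.
Sort by position and accumulate weight:
  block 6 (A, w=250) → cum 250
  block 11 (B, w=110) → cum 360  ≥ 335 → median here
  block 20 (C, w=80) → cum 440
  block 22 (D, w=150) → cum 590
  block 23 (E, w=80) → cum 670
Optimal location: block 11.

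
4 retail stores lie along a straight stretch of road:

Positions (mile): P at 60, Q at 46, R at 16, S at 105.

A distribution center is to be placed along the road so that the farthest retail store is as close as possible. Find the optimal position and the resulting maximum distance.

location 60.5, max distance 44.5

The 1-center on a line is the midpoint of the two extreme points: leftmost at 16, rightmost at 105.
Optimal location = (16 + 105)/2 = 60.5; maximum distance = (105 − 16)/2 = 44.5.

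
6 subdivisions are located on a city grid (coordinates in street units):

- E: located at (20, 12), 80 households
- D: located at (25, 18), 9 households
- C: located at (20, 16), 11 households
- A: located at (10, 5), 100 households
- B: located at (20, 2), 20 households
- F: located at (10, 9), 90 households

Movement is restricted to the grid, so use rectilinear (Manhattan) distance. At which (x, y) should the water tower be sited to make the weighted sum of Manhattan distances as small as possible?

(10, 9)

Manhattan distance separates: Σwᵢ(|x−xᵢ|+|y−yᵢ|) = Σwᵢ|x−xᵢ| + Σwᵢ|y−yᵢ|, so x and y are optimised independently as 1-D weighted medians.
Total weight W = 310; half = 155.
x-coordinate, sorted with cumulative weight:
  x=10 (A, w=100) cum 100
  x=10 (F, w=90) cum 190  ← median
  x=20 (E, w=80) cum 270
  x=20 (C, w=11) cum 281
  x=20 (B, w=20) cum 301
  x=25 (D, w=9) cum 310
⇒ x* = 10
y-coordinate, sorted with cumulative weight:
  y=2 (B, w=20) cum 20
  y=5 (A, w=100) cum 120
  y=9 (F, w=90) cum 210  ← median
  y=12 (E, w=80) cum 290
  y=16 (C, w=11) cum 301
  y=18 (D, w=9) cum 310
⇒ y* = 9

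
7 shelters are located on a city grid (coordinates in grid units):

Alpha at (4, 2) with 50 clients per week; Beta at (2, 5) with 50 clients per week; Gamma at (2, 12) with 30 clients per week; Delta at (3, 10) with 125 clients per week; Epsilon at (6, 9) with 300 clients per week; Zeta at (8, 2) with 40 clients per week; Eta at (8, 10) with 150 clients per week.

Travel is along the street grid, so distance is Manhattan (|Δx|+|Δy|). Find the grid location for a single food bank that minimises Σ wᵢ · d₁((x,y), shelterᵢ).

Manhattan distance separates: Σwᵢ(|x−xᵢ|+|y−yᵢ|) = Σwᵢ|x−xᵢ| + Σwᵢ|y−yᵢ|, so x and y are optimised independently as 1-D weighted medians.
Total weight W = 745; half = 372.5.
x-coordinate, sorted with cumulative weight:
  x=2 (Beta, w=50) cum 50
  x=2 (Gamma, w=30) cum 80
  x=3 (Delta, w=125) cum 205
  x=4 (Alpha, w=50) cum 255
  x=6 (Epsilon, w=300) cum 555  ← median
  x=8 (Zeta, w=40) cum 595
  x=8 (Eta, w=150) cum 745
⇒ x* = 6
y-coordinate, sorted with cumulative weight:
  y=2 (Alpha, w=50) cum 50
  y=2 (Zeta, w=40) cum 90
  y=5 (Beta, w=50) cum 140
  y=9 (Epsilon, w=300) cum 440  ← median
  y=10 (Delta, w=125) cum 565
  y=10 (Eta, w=150) cum 715
  y=12 (Gamma, w=30) cum 745
⇒ y* = 9

(6, 9)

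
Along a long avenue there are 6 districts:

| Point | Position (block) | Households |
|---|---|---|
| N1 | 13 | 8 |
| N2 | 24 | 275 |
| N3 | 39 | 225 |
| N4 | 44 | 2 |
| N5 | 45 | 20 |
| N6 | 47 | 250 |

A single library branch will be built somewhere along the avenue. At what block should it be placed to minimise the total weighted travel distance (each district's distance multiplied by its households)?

For a sum of weighted absolute distances on a line, the optimum is the weighted median (not the mean). Total weight W = 780; half-weight = 390.
Sort by position and accumulate weight:
  block 13 (N1, w=8) → cum 8
  block 24 (N2, w=275) → cum 283
  block 39 (N3, w=225) → cum 508  ≥ 390 → median here
  block 44 (N4, w=2) → cum 510
  block 45 (N5, w=20) → cum 530
  block 47 (N6, w=250) → cum 780
Optimal location: block 39.

x = 39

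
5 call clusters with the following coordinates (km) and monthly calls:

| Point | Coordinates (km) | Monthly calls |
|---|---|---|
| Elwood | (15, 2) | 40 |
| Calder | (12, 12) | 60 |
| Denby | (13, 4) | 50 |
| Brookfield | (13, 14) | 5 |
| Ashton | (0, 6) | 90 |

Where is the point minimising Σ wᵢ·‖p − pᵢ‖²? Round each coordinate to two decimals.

(8.31, 6.57)

The minimiser of Σwᵢ‖p−pᵢ‖² is the weighted centroid p* = (Σwᵢpᵢ)/(Σwᵢ).
Σwᵢ = 245.
Σwᵢxᵢ = 40·15 + 60·12 + 50·13 + 5·13 + 90·0 = 2035.
Σwᵢyᵢ = 40·2 + 60·12 + 50·4 + 5·14 + 90·6 = 1610.
x* = 2035/245 = 8.31, y* = 1610/245 = 6.57.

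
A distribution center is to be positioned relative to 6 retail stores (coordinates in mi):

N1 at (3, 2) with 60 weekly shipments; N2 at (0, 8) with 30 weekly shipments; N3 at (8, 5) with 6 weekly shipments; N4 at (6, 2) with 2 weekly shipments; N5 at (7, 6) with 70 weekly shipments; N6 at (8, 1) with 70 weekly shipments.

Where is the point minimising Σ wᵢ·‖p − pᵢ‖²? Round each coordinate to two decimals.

(5.42, 3.71)

The minimiser of Σwᵢ‖p−pᵢ‖² is the weighted centroid p* = (Σwᵢpᵢ)/(Σwᵢ).
Σwᵢ = 238.
Σwᵢxᵢ = 60·3 + 30·0 + 6·8 + 2·6 + 70·7 + 70·8 = 1290.
Σwᵢyᵢ = 60·2 + 30·8 + 6·5 + 2·2 + 70·6 + 70·1 = 884.
x* = 1290/238 = 5.42, y* = 884/238 = 3.71.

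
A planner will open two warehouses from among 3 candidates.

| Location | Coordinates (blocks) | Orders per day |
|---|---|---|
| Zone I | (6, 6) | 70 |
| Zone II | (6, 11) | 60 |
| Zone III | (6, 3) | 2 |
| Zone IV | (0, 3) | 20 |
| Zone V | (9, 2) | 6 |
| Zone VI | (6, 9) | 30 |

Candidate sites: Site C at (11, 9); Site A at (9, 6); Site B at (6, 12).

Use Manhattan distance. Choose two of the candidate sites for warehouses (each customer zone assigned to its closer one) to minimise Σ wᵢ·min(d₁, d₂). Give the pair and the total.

{Site A, Site B}, total 636

Evaluate every pair (each demand assigned to the nearer of the two):
  {Site A, Site B}: total = 636
  {Site C, Site B}: total = 942
  {Site C, Site A}: total = 1056
Best pair: {Site A, Site B} with total 636.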